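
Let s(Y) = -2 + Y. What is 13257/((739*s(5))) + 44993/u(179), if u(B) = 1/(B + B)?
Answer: 11903442485/739 ≈ 1.6108e+7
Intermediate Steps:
u(B) = 1/(2*B)
13257/((739*s(5))) + 44993/u(179) = 13257/((739*(-2 + 5))) + 44993/(((1/2)/179)) = 13257/((739*3)) + 44993/(((1/2)*(1/179))) = 13257/2217 + 44993/(1/358) = 13257*(1/2217) + 44993*358 = 4419/739 + 16107494 = 11903442485/739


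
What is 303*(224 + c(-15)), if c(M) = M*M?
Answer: 136047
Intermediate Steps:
c(M) = M**2
303*(224 + c(-15)) = 303*(224 + (-15)**2) = 303*(224 + 225) = 303*449 = 136047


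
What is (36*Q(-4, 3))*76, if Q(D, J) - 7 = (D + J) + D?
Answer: 5472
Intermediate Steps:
Q(D, J) = 7 + J + 2*D (Q(D, J) = 7 + ((D + J) + D) = 7 + (J + 2*D) = 7 + J + 2*D)
(36*Q(-4, 3))*76 = (36*(7 + 3 + 2*(-4)))*76 = (36*(7 + 3 - 8))*76 = (36*2)*76 = 72*76 = 5472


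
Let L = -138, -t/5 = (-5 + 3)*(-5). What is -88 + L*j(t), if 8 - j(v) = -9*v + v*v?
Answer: 405908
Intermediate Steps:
t = -50 (t = -5*(-5 + 3)*(-5) = -(-10)*(-5) = -5*10 = -50)
j(v) = 8 - v**2 + 9*v (j(v) = 8 - (-9*v + v*v) = 8 - (-9*v + v**2) = 8 - (v**2 - 9*v) = 8 + (-v**2 + 9*v) = 8 - v**2 + 9*v)
-88 + L*j(t) = -88 - 138*(8 - 1*(-50)**2 + 9*(-50)) = -88 - 138*(8 - 1*2500 - 450) = -88 - 138*(8 - 2500 - 450) = -88 - 138*(-2942) = -88 + 405996 = 405908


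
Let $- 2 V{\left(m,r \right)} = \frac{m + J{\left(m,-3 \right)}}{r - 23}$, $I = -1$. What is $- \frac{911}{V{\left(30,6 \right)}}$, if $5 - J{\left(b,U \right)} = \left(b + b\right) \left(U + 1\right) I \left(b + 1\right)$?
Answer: $\frac{30974}{3685} \approx 8.4054$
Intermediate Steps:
$J{\left(b,U \right)} = 5 + 2 b \left(1 + U\right) \left(1 + b\right)$ ($J{\left(b,U \right)} = 5 - \left(b + b\right) \left(U + 1\right) \left(-1\right) \left(b + 1\right) = 5 - 2 b \left(1 + U\right) \left(-1\right) \left(1 + b\right) = 5 - - 2 b \left(1 + U\right) \left(1 + b\right) = 5 + 2 b \left(1 + U\right) \left(1 + b\right)$)
$V{\left(m,r \right)} = - \frac{5 - 4 m^{2} - 3 m}{2 \left(-23 + r\right)}$ ($V{\left(m,r \right)} = - \frac{\left(m + \left(5 + 2 m + 2 m^{2} + 2 \left(-3\right) m + 2 \left(-3\right) m^{2}\right)\right) \frac{1}{r - 23}}{2} = - \frac{\left(m + \left(5 + 2 m + 2 m^{2} - 6 m - 6 m^{2}\right)\right) \frac{1}{-23 + r}}{2} = - \frac{\left(m - \left(-5 + 4 m + 4 m^{2}\right)\right) \frac{1}{-23 + r}}{2} = - \frac{\left(5 - 4 m^{2} - 3 m\right) \frac{1}{-23 + r}}{2} = - \frac{\frac{1}{-23 + r} \left(5 - 4 m^{2} - 3 m\right)}{2} = - \frac{5 - 4 m^{2} - 3 m}{2 \left(-23 + r\right)}$)
$- \frac{911}{V{\left(30,6 \right)}} = - \frac{911}{\frac{1}{2} \frac{1}{-23 + 6} \left(-5 + 3 \cdot 30 + 4 \cdot 30^{2}\right)} = - \frac{911}{\frac{1}{2} \frac{1}{-17} \left(-5 + 90 + 4 \cdot 900\right)} = - \frac{911}{\frac{1}{2} \left(- \frac{1}{17}\right) \left(-5 + 90 + 3600\right)} = - \frac{911}{\frac{1}{2} \left(- \frac{1}{17}\right) 3685} = - \frac{911}{- \frac{3685}{34}} = \left(-911\right) \left(- \frac{34}{3685}\right) = \frac{30974}{3685}$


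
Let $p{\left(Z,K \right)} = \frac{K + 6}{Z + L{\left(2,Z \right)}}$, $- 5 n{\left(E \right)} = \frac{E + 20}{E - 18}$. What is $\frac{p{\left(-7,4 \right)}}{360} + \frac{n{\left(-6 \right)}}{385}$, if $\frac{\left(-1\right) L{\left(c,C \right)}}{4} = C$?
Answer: $\frac{169}{103950} \approx 0.0016258$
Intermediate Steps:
$L{\left(c,C \right)} = - 4 C$
$n{\left(E \right)} = - \frac{20 + E}{5 \left(-18 + E\right)}$ ($n{\left(E \right)} = - \frac{\left(E + 20\right) \frac{1}{E - 18}}{5} = - \frac{\left(20 + E\right) \frac{1}{-18 + E}}{5} = - \frac{\frac{1}{-18 + E} \left(20 + E\right)}{5} = - \frac{20 + E}{5 \left(-18 + E\right)}$)
$p{\left(Z,K \right)} = - \frac{6 + K}{3 Z}$ ($p{\left(Z,K \right)} = \frac{K + 6}{Z - 4 Z} = \frac{6 + K}{\left(-3\right) Z} = \left(6 + K\right) \left(- \frac{1}{3 Z}\right) = - \frac{6 + K}{3 Z}$)
$\frac{p{\left(-7,4 \right)}}{360} + \frac{n{\left(-6 \right)}}{385} = \frac{\frac{1}{3} \frac{1}{-7} \left(-6 - 4\right)}{360} + \frac{\frac{1}{5} \frac{1}{-18 - 6} \left(-20 - -6\right)}{385} = \frac{1}{3} \left(- \frac{1}{7}\right) \left(-6 - 4\right) \frac{1}{360} + \frac{-20 + 6}{5 \left(-24\right)} \frac{1}{385} = \frac{1}{3} \left(- \frac{1}{7}\right) \left(-10\right) \frac{1}{360} + \frac{1}{5} \left(- \frac{1}{24}\right) \left(-14\right) \frac{1}{385} = \frac{10}{21} \cdot \frac{1}{360} + \frac{7}{60} \cdot \frac{1}{385} = \frac{1}{756} + \frac{1}{3300} = \frac{169}{103950}$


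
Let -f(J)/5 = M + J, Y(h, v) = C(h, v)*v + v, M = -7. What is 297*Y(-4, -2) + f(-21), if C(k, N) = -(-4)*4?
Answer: -9958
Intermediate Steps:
C(k, N) = 16 (C(k, N) = -4*(-4) = 16)
Y(h, v) = 17*v (Y(h, v) = 16*v + v = 17*v)
f(J) = 35 - 5*J (f(J) = -5*(-7 + J) = 35 - 5*J)
297*Y(-4, -2) + f(-21) = 297*(17*(-2)) + (35 - 5*(-21)) = 297*(-34) + (35 + 105) = -10098 + 140 = -9958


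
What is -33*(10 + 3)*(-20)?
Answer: 8580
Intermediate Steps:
-33*(10 + 3)*(-20) = -429*(-20) = -33*(-260) = 8580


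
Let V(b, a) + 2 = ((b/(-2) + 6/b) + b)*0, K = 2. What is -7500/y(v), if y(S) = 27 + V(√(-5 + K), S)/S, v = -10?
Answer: -9375/34 ≈ -275.74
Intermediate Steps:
V(b, a) = -2 (V(b, a) = -2 + ((b/(-2) + 6/b) + b)*0 = -2 + ((b*(-½) + 6/b) + b)*0 = -2 + ((-b/2 + 6/b) + b)*0 = -2 + ((6/b - b/2) + b)*0 = -2 + (b/2 + 6/b)*0 = -2 + 0 = -2)
y(S) = 27 - 2/S
-7500/y(v) = -7500/(27 - 2/(-10)) = -7500/(27 - 2*(-⅒)) = -7500/(27 + ⅕) = -7500/136/5 = -7500*5/136 = -9375/34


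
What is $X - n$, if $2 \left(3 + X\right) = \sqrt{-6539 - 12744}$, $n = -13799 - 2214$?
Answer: $16010 + \frac{i \sqrt{19283}}{2} \approx 16010.0 + 69.432 i$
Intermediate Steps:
$n = -16013$ ($n = -13799 - 2214 = -16013$)
$X = -3 + \frac{i \sqrt{19283}}{2}$ ($X = -3 + \frac{\sqrt{-6539 - 12744}}{2} = -3 + \frac{\sqrt{-19283}}{2} = -3 + \frac{i \sqrt{19283}}{2} \approx -3.0 + 69.432 i$)
$X - n = \left(-3 + \frac{i \sqrt{19283}}{2}\right) - -16013 = \left(-3 + \frac{i \sqrt{19283}}{2}\right) + 16013 = 16010 + \frac{i \sqrt{19283}}{2}$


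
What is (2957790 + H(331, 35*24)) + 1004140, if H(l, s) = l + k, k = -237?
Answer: 3962024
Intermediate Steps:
H(l, s) = -237 + l (H(l, s) = l - 237 = -237 + l)
(2957790 + H(331, 35*24)) + 1004140 = (2957790 + (-237 + 331)) + 1004140 = (2957790 + 94) + 1004140 = 2957884 + 1004140 = 3962024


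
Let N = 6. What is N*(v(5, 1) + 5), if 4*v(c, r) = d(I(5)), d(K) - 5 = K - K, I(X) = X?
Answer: 75/2 ≈ 37.500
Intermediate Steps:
d(K) = 5 (d(K) = 5 + (K - K) = 5 + 0 = 5)
v(c, r) = 5/4 (v(c, r) = (¼)*5 = 5/4)
N*(v(5, 1) + 5) = 6*(5/4 + 5) = 6*(25/4) = 75/2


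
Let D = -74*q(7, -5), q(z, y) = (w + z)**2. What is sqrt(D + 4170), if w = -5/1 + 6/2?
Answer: 4*sqrt(145) ≈ 48.166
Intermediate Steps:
w = -2 (w = -5*1 + 6*(1/2) = -5 + 3 = -2)
q(z, y) = (-2 + z)**2
D = -1850 (D = -74*(-2 + 7)**2 = -74*5**2 = -74*25 = -1850)
sqrt(D + 4170) = sqrt(-1850 + 4170) = sqrt(2320) = 4*sqrt(145)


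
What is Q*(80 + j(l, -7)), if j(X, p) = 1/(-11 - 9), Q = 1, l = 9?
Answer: 1599/20 ≈ 79.950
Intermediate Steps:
j(X, p) = -1/20 (j(X, p) = 1/(-20) = -1/20)
Q*(80 + j(l, -7)) = 1*(80 - 1/20) = 1*(1599/20) = 1599/20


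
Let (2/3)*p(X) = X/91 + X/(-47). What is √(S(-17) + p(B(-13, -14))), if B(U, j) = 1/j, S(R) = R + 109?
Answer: √1682951231/4277 ≈ 9.5917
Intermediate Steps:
S(R) = 109 + R
p(X) = -66*X/4277 (p(X) = 3*(X/91 + X/(-47))/2 = 3*(X*(1/91) + X*(-1/47))/2 = 3*(X/91 - X/47)/2 = 3*(-44*X/4277)/2 = -66*X/4277)
√(S(-17) + p(B(-13, -14))) = √((109 - 17) - 66/4277/(-14)) = √(92 - 66/4277*(-1/14)) = √(92 + 33/29939) = √(2754421/29939) = √1682951231/4277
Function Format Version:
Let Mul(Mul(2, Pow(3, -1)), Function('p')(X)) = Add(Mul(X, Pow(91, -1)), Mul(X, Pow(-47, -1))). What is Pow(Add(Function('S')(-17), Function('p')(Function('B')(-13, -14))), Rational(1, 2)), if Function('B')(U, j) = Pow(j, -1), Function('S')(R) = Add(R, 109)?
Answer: Mul(Rational(1, 4277), Pow(1682951231, Rational(1, 2))) ≈ 9.5917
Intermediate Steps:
Function('S')(R) = Add(109, R)
Function('p')(X) = Mul(Rational(-66, 4277), X) (Function('p')(X) = Mul(Rational(3, 2), Add(Mul(X, Pow(91, -1)), Mul(X, Pow(-47, -1)))) = Mul(Rational(3, 2), Add(Mul(X, Rational(1, 91)), Mul(X, Rational(-1, 47)))) = Mul(Rational(3, 2), Add(Mul(Rational(1, 91), X), Mul(Rational(-1, 47), X))) = Mul(Rational(3, 2), Mul(Rational(-44, 4277), X)) = Mul(Rational(-66, 4277), X))
Pow(Add(Function('S')(-17), Function('p')(Function('B')(-13, -14))), Rational(1, 2)) = Pow(Add(Add(109, -17), Mul(Rational(-66, 4277), Pow(-14, -1))), Rational(1, 2)) = Pow(Add(92, Mul(Rational(-66, 4277), Rational(-1, 14))), Rational(1, 2)) = Pow(Add(92, Rational(33, 29939)), Rational(1, 2)) = Pow(Rational(2754421, 29939), Rational(1, 2)) = Mul(Rational(1, 4277), Pow(1682951231, Rational(1, 2)))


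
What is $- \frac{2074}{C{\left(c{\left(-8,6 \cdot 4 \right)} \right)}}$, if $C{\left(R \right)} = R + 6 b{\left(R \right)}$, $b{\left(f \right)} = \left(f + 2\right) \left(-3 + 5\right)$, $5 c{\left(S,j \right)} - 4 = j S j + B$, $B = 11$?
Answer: $\frac{10370}{59589} \approx 0.17403$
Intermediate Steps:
$c{\left(S,j \right)} = 3 + \frac{S j^{2}}{5}$ ($c{\left(S,j \right)} = \frac{4}{5} + \frac{j S j + 11}{5} = \frac{4}{5} + \frac{S j j + 11}{5} = \frac{4}{5} + \frac{S j^{2} + 11}{5} = \frac{4}{5} + \frac{11 + S j^{2}}{5} = \frac{4}{5} + \left(\frac{11}{5} + \frac{S j^{2}}{5}\right) = 3 + \frac{S j^{2}}{5}$)
$b{\left(f \right)} = 4 + 2 f$ ($b{\left(f \right)} = \left(2 + f\right) 2 = 4 + 2 f$)
$C{\left(R \right)} = 24 + 13 R$ ($C{\left(R \right)} = R + 6 \left(4 + 2 R\right) = R + \left(24 + 12 R\right) = 24 + 13 R$)
$- \frac{2074}{C{\left(c{\left(-8,6 \cdot 4 \right)} \right)}} = - \frac{2074}{24 + 13 \left(3 + \frac{1}{5} \left(-8\right) \left(6 \cdot 4\right)^{2}\right)} = - \frac{2074}{24 + 13 \left(3 + \frac{1}{5} \left(-8\right) 24^{2}\right)} = - \frac{2074}{24 + 13 \left(3 + \frac{1}{5} \left(-8\right) 576\right)} = - \frac{2074}{24 + 13 \left(3 - \frac{4608}{5}\right)} = - \frac{2074}{24 + 13 \left(- \frac{4593}{5}\right)} = - \frac{2074}{24 - \frac{59709}{5}} = - \frac{2074}{- \frac{59589}{5}} = \left(-2074\right) \left(- \frac{5}{59589}\right) = \frac{10370}{59589}$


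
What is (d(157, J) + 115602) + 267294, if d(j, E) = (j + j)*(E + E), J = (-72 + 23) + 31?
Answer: 371592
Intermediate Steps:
J = -18 (J = -49 + 31 = -18)
d(j, E) = 4*E*j (d(j, E) = (2*j)*(2*E) = 4*E*j)
(d(157, J) + 115602) + 267294 = (4*(-18)*157 + 115602) + 267294 = (-11304 + 115602) + 267294 = 104298 + 267294 = 371592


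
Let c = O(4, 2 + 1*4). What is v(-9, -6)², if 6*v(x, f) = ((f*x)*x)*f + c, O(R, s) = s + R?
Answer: 2140369/9 ≈ 2.3782e+5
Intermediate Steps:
O(R, s) = R + s
c = 10 (c = 4 + (2 + 1*4) = 4 + (2 + 4) = 4 + 6 = 10)
v(x, f) = 5/3 + f²*x²/6 (v(x, f) = (((f*x)*x)*f + 10)/6 = ((f*x²)*f + 10)/6 = (f²*x² + 10)/6 = (10 + f²*x²)/6 = 5/3 + f²*x²/6)
v(-9, -6)² = (5/3 + (⅙)*(-6)²*(-9)²)² = (5/3 + (⅙)*36*81)² = (5/3 + 486)² = (1463/3)² = 2140369/9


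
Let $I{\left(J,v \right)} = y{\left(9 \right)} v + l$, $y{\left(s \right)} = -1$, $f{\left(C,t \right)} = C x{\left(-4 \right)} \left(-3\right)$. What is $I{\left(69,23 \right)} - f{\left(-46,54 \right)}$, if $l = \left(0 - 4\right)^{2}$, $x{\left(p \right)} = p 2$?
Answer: $1097$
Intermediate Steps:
$x{\left(p \right)} = 2 p$
$f{\left(C,t \right)} = 24 C$ ($f{\left(C,t \right)} = C 2 \left(-4\right) \left(-3\right) = C \left(-8\right) \left(-3\right) = - 8 C \left(-3\right) = 24 C$)
$l = 16$ ($l = \left(-4\right)^{2} = 16$)
$I{\left(J,v \right)} = 16 - v$ ($I{\left(J,v \right)} = - v + 16 = 16 - v$)
$I{\left(69,23 \right)} - f{\left(-46,54 \right)} = \left(16 - 23\right) - 24 \left(-46\right) = \left(16 - 23\right) - -1104 = -7 + 1104 = 1097$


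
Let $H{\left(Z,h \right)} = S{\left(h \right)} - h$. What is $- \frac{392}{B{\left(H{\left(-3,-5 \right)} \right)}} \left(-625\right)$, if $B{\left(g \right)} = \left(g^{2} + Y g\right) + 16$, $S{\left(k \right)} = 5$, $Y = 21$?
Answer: $\frac{122500}{163} \approx 751.53$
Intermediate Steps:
$H{\left(Z,h \right)} = 5 - h$
$B{\left(g \right)} = 16 + g^{2} + 21 g$ ($B{\left(g \right)} = \left(g^{2} + 21 g\right) + 16 = 16 + g^{2} + 21 g$)
$- \frac{392}{B{\left(H{\left(-3,-5 \right)} \right)}} \left(-625\right) = - \frac{392}{16 + \left(5 - -5\right)^{2} + 21 \left(5 - -5\right)} \left(-625\right) = - \frac{392}{16 + \left(5 + 5\right)^{2} + 21 \left(5 + 5\right)} \left(-625\right) = - \frac{392}{16 + 10^{2} + 21 \cdot 10} \left(-625\right) = - \frac{392}{16 + 100 + 210} \left(-625\right) = - \frac{392}{326} \left(-625\right) = \left(-392\right) \frac{1}{326} \left(-625\right) = \left(- \frac{196}{163}\right) \left(-625\right) = \frac{122500}{163}$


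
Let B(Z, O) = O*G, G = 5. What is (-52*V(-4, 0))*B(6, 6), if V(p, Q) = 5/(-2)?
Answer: 3900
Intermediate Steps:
V(p, Q) = -5/2 (V(p, Q) = 5*(-½) = -5/2)
B(Z, O) = 5*O (B(Z, O) = O*5 = 5*O)
(-52*V(-4, 0))*B(6, 6) = (-52*(-5/2))*(5*6) = 130*30 = 3900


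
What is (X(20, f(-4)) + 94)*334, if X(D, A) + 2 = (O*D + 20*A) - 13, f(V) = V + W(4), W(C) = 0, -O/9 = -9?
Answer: 540746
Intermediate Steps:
O = 81 (O = -9*(-9) = 81)
f(V) = V (f(V) = V + 0 = V)
X(D, A) = -15 + 20*A + 81*D (X(D, A) = -2 + ((81*D + 20*A) - 13) = -2 + ((20*A + 81*D) - 13) = -2 + (-13 + 20*A + 81*D) = -15 + 20*A + 81*D)
(X(20, f(-4)) + 94)*334 = ((-15 + 20*(-4) + 81*20) + 94)*334 = ((-15 - 80 + 1620) + 94)*334 = (1525 + 94)*334 = 1619*334 = 540746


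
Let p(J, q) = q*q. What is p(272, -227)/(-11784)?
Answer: -51529/11784 ≈ -4.3728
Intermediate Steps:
p(J, q) = q²
p(272, -227)/(-11784) = (-227)²/(-11784) = 51529*(-1/11784) = -51529/11784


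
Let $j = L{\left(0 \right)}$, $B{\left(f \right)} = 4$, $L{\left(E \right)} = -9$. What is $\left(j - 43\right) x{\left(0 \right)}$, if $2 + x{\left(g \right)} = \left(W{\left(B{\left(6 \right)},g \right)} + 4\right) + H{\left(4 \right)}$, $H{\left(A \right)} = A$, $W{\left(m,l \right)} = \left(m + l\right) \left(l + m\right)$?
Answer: $-1144$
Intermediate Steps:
$j = -9$
$W{\left(m,l \right)} = \left(l + m\right)^{2}$ ($W{\left(m,l \right)} = \left(l + m\right) \left(l + m\right) = \left(l + m\right)^{2}$)
$x{\left(g \right)} = 6 + \left(4 + g\right)^{2}$ ($x{\left(g \right)} = -2 + \left(\left(\left(g + 4\right)^{2} + 4\right) + 4\right) = -2 + \left(\left(\left(4 + g\right)^{2} + 4\right) + 4\right) = -2 + \left(\left(4 + \left(4 + g\right)^{2}\right) + 4\right) = -2 + \left(8 + \left(4 + g\right)^{2}\right) = 6 + \left(4 + g\right)^{2}$)
$\left(j - 43\right) x{\left(0 \right)} = \left(-9 - 43\right) \left(6 + \left(4 + 0\right)^{2}\right) = - 52 \left(6 + 4^{2}\right) = - 52 \left(6 + 16\right) = \left(-52\right) 22 = -1144$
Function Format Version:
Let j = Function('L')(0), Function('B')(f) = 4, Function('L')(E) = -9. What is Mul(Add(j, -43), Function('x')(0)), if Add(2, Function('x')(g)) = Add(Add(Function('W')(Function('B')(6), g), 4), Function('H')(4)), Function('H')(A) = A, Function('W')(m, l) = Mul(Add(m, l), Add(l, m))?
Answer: -1144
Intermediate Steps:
j = -9
Function('W')(m, l) = Pow(Add(l, m), 2) (Function('W')(m, l) = Mul(Add(l, m), Add(l, m)) = Pow(Add(l, m), 2))
Function('x')(g) = Add(6, Pow(Add(4, g), 2)) (Function('x')(g) = Add(-2, Add(Add(Pow(Add(g, 4), 2), 4), 4)) = Add(-2, Add(Add(Pow(Add(4, g), 2), 4), 4)) = Add(-2, Add(Add(4, Pow(Add(4, g), 2)), 4)) = Add(-2, Add(8, Pow(Add(4, g), 2))) = Add(6, Pow(Add(4, g), 2)))
Mul(Add(j, -43), Function('x')(0)) = Mul(Add(-9, -43), Add(6, Pow(Add(4, 0), 2))) = Mul(-52, Add(6, Pow(4, 2))) = Mul(-52, Add(6, 16)) = Mul(-52, 22) = -1144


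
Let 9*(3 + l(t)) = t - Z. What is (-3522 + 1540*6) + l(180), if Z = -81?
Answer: 5744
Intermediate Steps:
l(t) = 6 + t/9 (l(t) = -3 + (t - 1*(-81))/9 = -3 + (t + 81)/9 = -3 + (81 + t)/9 = -3 + (9 + t/9) = 6 + t/9)
(-3522 + 1540*6) + l(180) = (-3522 + 1540*6) + (6 + (⅑)*180) = (-3522 + 9240) + (6 + 20) = 5718 + 26 = 5744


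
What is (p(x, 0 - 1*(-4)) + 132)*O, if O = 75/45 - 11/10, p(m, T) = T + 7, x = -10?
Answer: 2431/30 ≈ 81.033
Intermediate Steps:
p(m, T) = 7 + T
O = 17/30 (O = 75*(1/45) - 11*⅒ = 5/3 - 11/10 = 17/30 ≈ 0.56667)
(p(x, 0 - 1*(-4)) + 132)*O = ((7 + (0 - 1*(-4))) + 132)*(17/30) = ((7 + (0 + 4)) + 132)*(17/30) = ((7 + 4) + 132)*(17/30) = (11 + 132)*(17/30) = 143*(17/30) = 2431/30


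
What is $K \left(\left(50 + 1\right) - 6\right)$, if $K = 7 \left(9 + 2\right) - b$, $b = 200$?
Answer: $-5535$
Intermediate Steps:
$K = -123$ ($K = 7 \left(9 + 2\right) - 200 = 7 \cdot 11 - 200 = 77 - 200 = -123$)
$K \left(\left(50 + 1\right) - 6\right) = - 123 \left(\left(50 + 1\right) - 6\right) = - 123 \left(51 - 6\right) = \left(-123\right) 45 = -5535$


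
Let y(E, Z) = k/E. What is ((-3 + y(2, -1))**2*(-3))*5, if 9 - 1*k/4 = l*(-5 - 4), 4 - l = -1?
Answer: -165375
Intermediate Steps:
l = 5 (l = 4 - 1*(-1) = 4 + 1 = 5)
k = 216 (k = 36 - 20*(-5 - 4) = 36 - 20*(-9) = 36 - 4*(-45) = 36 + 180 = 216)
y(E, Z) = 216/E
((-3 + y(2, -1))**2*(-3))*5 = ((-3 + 216/2)**2*(-3))*5 = ((-3 + 216*(1/2))**2*(-3))*5 = ((-3 + 108)**2*(-3))*5 = (105**2*(-3))*5 = (11025*(-3))*5 = -33075*5 = -165375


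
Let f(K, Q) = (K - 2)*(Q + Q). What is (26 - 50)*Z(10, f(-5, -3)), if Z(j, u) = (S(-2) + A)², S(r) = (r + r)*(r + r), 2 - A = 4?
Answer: -4704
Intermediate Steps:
A = -2 (A = 2 - 1*4 = 2 - 4 = -2)
S(r) = 4*r² (S(r) = (2*r)*(2*r) = 4*r²)
f(K, Q) = 2*Q*(-2 + K) (f(K, Q) = (-2 + K)*(2*Q) = 2*Q*(-2 + K))
Z(j, u) = 196 (Z(j, u) = (4*(-2)² - 2)² = (4*4 - 2)² = (16 - 2)² = 14² = 196)
(26 - 50)*Z(10, f(-5, -3)) = (26 - 50)*196 = -24*196 = -4704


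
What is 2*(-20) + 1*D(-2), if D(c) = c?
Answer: -42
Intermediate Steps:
2*(-20) + 1*D(-2) = 2*(-20) + 1*(-2) = -40 - 2 = -42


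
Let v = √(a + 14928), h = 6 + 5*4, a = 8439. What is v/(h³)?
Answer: √23367/17576 ≈ 0.0086972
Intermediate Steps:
h = 26 (h = 6 + 20 = 26)
v = √23367 (v = √(8439 + 14928) = √23367 ≈ 152.86)
v/(h³) = √23367/(26³) = √23367/17576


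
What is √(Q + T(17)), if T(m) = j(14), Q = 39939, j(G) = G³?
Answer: √42683 ≈ 206.60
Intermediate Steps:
T(m) = 2744 (T(m) = 14³ = 2744)
√(Q + T(17)) = √(39939 + 2744) = √42683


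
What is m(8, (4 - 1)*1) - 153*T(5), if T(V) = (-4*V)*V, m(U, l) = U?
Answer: 15308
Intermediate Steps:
T(V) = -4*V**2
m(8, (4 - 1)*1) - 153*T(5) = 8 - (-612)*5**2 = 8 - (-612)*25 = 8 - 153*(-100) = 8 + 15300 = 15308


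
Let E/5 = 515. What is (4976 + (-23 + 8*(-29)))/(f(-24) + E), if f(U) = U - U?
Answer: 4721/2575 ≈ 1.8334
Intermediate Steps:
E = 2575 (E = 5*515 = 2575)
f(U) = 0
(4976 + (-23 + 8*(-29)))/(f(-24) + E) = (4976 + (-23 + 8*(-29)))/(0 + 2575) = (4976 + (-23 - 232))/2575 = (4976 - 255)*(1/2575) = 4721*(1/2575) = 4721/2575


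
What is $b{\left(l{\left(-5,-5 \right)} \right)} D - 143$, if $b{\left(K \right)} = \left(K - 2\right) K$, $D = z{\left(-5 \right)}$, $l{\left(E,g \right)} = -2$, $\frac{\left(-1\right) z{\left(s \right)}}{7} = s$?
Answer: $137$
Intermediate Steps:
$z{\left(s \right)} = - 7 s$
$D = 35$ ($D = \left(-7\right) \left(-5\right) = 35$)
$b{\left(K \right)} = K \left(-2 + K\right)$ ($b{\left(K \right)} = \left(-2 + K\right) K = K \left(-2 + K\right)$)
$b{\left(l{\left(-5,-5 \right)} \right)} D - 143 = - 2 \left(-2 - 2\right) 35 - 143 = \left(-2\right) \left(-4\right) 35 - 143 = 8 \cdot 35 - 143 = 280 - 143 = 137$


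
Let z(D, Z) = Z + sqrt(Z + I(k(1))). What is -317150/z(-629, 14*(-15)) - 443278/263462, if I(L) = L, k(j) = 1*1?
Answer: 8763661594049/5836868879 + 317150*I*sqrt(209)/44309 ≈ 1501.4 + 103.48*I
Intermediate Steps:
k(j) = 1
z(D, Z) = Z + sqrt(1 + Z) (z(D, Z) = Z + sqrt(Z + 1) = Z + sqrt(1 + Z))
-317150/z(-629, 14*(-15)) - 443278/263462 = -317150/(14*(-15) + sqrt(1 + 14*(-15))) - 443278/263462 = -317150/(-210 + sqrt(1 - 210)) - 443278*1/263462 = -317150/(-210 + sqrt(-209)) - 221639/131731 = -317150/(-210 + I*sqrt(209)) - 221639/131731 = -221639/131731 - 317150/(-210 + I*sqrt(209))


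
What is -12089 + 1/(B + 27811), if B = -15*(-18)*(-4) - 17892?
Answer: -106854670/8839 ≈ -12089.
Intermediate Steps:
B = -18972 (B = 270*(-4) - 17892 = -1080 - 17892 = -18972)
-12089 + 1/(B + 27811) = -12089 + 1/(-18972 + 27811) = -12089 + 1/8839 = -106854670/8839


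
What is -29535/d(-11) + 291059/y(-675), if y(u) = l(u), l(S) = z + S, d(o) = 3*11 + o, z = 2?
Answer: -2389123/1346 ≈ -1775.0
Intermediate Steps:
d(o) = 33 + o
l(S) = 2 + S
y(u) = 2 + u
-29535/d(-11) + 291059/y(-675) = -29535/(33 - 11) + 291059/(2 - 675) = -29535/22 + 291059/(-673) = -29535*1/22 + 291059*(-1/673) = -2685/2 - 291059/673 = -2389123/1346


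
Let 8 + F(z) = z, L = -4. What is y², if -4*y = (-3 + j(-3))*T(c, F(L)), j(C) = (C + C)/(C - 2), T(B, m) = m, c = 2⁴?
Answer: 729/25 ≈ 29.160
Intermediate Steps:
c = 16
F(z) = -8 + z
j(C) = 2*C/(-2 + C) (j(C) = (2*C)/(-2 + C) = 2*C/(-2 + C))
y = -27/5 (y = -(-3 + 2*(-3)/(-2 - 3))*(-8 - 4)/4 = -(-3 + 2*(-3)/(-5))*(-12)/4 = -(-3 + 2*(-3)*(-⅕))*(-12)/4 = -(-3 + 6/5)*(-12)/4 = -(-9)*(-12)/20 = -¼*108/5 = -27/5 ≈ -5.4000)
y² = (-27/5)² = 729/25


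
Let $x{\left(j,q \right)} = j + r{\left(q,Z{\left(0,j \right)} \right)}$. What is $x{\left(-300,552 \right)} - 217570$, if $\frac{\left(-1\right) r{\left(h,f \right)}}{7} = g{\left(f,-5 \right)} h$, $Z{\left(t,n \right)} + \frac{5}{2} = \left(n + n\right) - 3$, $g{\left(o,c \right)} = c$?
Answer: $-198550$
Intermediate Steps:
$Z{\left(t,n \right)} = - \frac{11}{2} + 2 n$ ($Z{\left(t,n \right)} = - \frac{5}{2} + \left(\left(n + n\right) - 3\right) = - \frac{5}{2} + \left(2 n - 3\right) = - \frac{5}{2} + \left(-3 + 2 n\right) = - \frac{11}{2} + 2 n$)
$r{\left(h,f \right)} = 35 h$ ($r{\left(h,f \right)} = - 7 \left(- 5 h\right) = 35 h$)
$x{\left(j,q \right)} = j + 35 q$
$x{\left(-300,552 \right)} - 217570 = \left(-300 + 35 \cdot 552\right) - 217570 = \left(-300 + 19320\right) - 217570 = 19020 - 217570 = -198550$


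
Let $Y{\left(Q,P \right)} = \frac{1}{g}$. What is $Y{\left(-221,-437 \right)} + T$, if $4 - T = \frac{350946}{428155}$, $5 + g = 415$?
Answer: $\frac{111742899}{35108710} \approx 3.1828$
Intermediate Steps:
$g = 410$ ($g = -5 + 415 = 410$)
$Y{\left(Q,P \right)} = \frac{1}{410}$
$T = \frac{1361674}{428155}$ ($T = 4 - \frac{350946}{428155} = \frac{1361674}{428155} \approx 3.1803$)
$Y{\left(-221,-437 \right)} + T = \frac{1}{410} + \frac{1361674}{428155} = \frac{111742899}{35108710}$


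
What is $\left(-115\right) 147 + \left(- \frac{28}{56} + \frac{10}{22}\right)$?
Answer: $- \frac{371911}{22} \approx -16905.0$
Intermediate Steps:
$\left(-115\right) 147 + \left(- \frac{28}{56} + \frac{10}{22}\right) = -16905 + \left(\left(-28\right) \frac{1}{56} + 10 \cdot \frac{1}{22}\right) = -16905 + \left(- \frac{1}{2} + \frac{5}{11}\right) = -16905 - \frac{1}{22} = - \frac{371911}{22}$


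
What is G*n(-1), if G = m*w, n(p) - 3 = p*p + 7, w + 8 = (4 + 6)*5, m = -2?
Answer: -924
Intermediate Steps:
w = 42 (w = -8 + (4 + 6)*5 = -8 + 10*5 = -8 + 50 = 42)
n(p) = 10 + p**2 (n(p) = 3 + (p*p + 7) = 3 + (p**2 + 7) = 3 + (7 + p**2) = 10 + p**2)
G = -84 (G = -2*42 = -84)
G*n(-1) = -84*(10 + (-1)**2) = -84*(10 + 1) = -84*11 = -924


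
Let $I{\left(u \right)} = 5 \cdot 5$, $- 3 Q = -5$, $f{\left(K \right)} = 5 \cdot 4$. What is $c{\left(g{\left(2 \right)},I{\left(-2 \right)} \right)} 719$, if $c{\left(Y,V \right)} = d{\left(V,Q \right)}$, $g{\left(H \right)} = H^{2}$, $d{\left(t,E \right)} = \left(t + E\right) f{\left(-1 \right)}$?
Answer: $\frac{1150400}{3} \approx 3.8347 \cdot 10^{5}$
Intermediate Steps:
$f{\left(K \right)} = 20$
$Q = \frac{5}{3}$ ($Q = \left(- \frac{1}{3}\right) \left(-5\right) = \frac{5}{3} \approx 1.6667$)
$d{\left(t,E \right)} = 20 E + 20 t$ ($d{\left(t,E \right)} = \left(t + E\right) 20 = \left(E + t\right) 20 = 20 E + 20 t$)
$I{\left(u \right)} = 25$
$c{\left(Y,V \right)} = \frac{100}{3} + 20 V$ ($c{\left(Y,V \right)} = 20 \cdot \frac{5}{3} + 20 V = \frac{100}{3} + 20 V$)
$c{\left(g{\left(2 \right)},I{\left(-2 \right)} \right)} 719 = \left(\frac{100}{3} + 20 \cdot 25\right) 719 = \left(\frac{100}{3} + 500\right) 719 = \frac{1600}{3} \cdot 719 = \frac{1150400}{3}$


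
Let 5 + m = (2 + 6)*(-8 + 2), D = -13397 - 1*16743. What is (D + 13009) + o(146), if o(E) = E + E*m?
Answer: -24723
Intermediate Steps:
D = -30140 (D = -13397 - 16743 = -30140)
m = -53 (m = -5 + (2 + 6)*(-8 + 2) = -5 + 8*(-6) = -5 - 48 = -53)
o(E) = -52*E (o(E) = E + E*(-53) = E - 53*E = -52*E)
(D + 13009) + o(146) = (-30140 + 13009) - 52*146 = -17131 - 7592 = -24723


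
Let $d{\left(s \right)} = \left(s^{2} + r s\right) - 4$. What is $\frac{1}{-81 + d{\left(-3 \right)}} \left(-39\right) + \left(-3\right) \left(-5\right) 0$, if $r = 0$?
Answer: $\frac{39}{76} \approx 0.51316$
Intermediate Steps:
$d{\left(s \right)} = -4 + s^{2}$ ($d{\left(s \right)} = \left(s^{2} + 0 s\right) - 4 = \left(s^{2} + 0\right) - 4 = s^{2} - 4 = -4 + s^{2}$)
$\frac{1}{-81 + d{\left(-3 \right)}} \left(-39\right) + \left(-3\right) \left(-5\right) 0 = \frac{1}{-81 - \left(4 - \left(-3\right)^{2}\right)} \left(-39\right) + \left(-3\right) \left(-5\right) 0 = \frac{1}{-81 + \left(-4 + 9\right)} \left(-39\right) + 15 \cdot 0 = \frac{1}{-81 + 5} \left(-39\right) + 0 = \frac{1}{-76} \left(-39\right) + 0 = \left(- \frac{1}{76}\right) \left(-39\right) + 0 = \frac{39}{76} + 0 = \frac{39}{76}$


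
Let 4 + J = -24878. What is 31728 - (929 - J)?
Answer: 5917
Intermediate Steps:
J = -24882 (J = -4 - 24878 = -24882)
31728 - (929 - J) = 31728 - (929 - 1*(-24882)) = 31728 - (929 + 24882) = 31728 - 1*25811 = 31728 - 25811 = 5917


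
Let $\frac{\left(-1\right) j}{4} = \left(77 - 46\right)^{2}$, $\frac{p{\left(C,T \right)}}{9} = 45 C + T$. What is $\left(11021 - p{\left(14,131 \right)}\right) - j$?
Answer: $8016$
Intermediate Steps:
$p{\left(C,T \right)} = 9 T + 405 C$ ($p{\left(C,T \right)} = 9 \left(45 C + T\right) = 9 \left(T + 45 C\right) = 9 T + 405 C$)
$j = -3844$ ($j = - 4 \left(77 - 46\right)^{2} = - 4 \cdot 31^{2} = \left(-4\right) 961 = -3844$)
$\left(11021 - p{\left(14,131 \right)}\right) - j = \left(11021 - \left(9 \cdot 131 + 405 \cdot 14\right)\right) - -3844 = \left(11021 - \left(1179 + 5670\right)\right) + 3844 = \left(11021 - 6849\right) + 3844 = 4172 + 3844 = 8016$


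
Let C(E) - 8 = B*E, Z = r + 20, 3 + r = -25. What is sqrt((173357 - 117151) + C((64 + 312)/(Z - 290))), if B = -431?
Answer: sqrt(1260080186)/149 ≈ 238.24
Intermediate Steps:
r = -28 (r = -3 - 25 = -28)
Z = -8 (Z = -28 + 20 = -8)
C(E) = 8 - 431*E
sqrt((173357 - 117151) + C((64 + 312)/(Z - 290))) = sqrt((173357 - 117151) + (8 - 431*(64 + 312)/(-8 - 290))) = sqrt(56206 + (8 - 162056/(-298))) = sqrt(56206 + (8 - 162056*(-1)/298)) = sqrt(56206 + (8 - 431*(-188/149))) = sqrt(56206 + (8 + 81028/149)) = sqrt(56206 + 82220/149) = sqrt(8456914/149) = sqrt(1260080186)/149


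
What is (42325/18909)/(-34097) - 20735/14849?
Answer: -13369315971080/9573746828877 ≈ -1.3965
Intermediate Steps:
(42325/18909)/(-34097) - 20735/14849 = (42325*(1/18909))*(-1/34097) - 20735*1/14849 = (42325/18909)*(-1/34097) - 20735/14849 = -42325/644740173 - 20735/14849 = -13369315971080/9573746828877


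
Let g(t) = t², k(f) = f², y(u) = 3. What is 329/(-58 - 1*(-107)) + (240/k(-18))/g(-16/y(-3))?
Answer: 9059/1344 ≈ 6.7403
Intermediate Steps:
329/(-58 - 1*(-107)) + (240/k(-18))/g(-16/y(-3)) = 329/(-58 - 1*(-107)) + (240/((-18)²))/((-16/3)²) = 329/(-58 + 107) + (240/324)/((-16*⅓)²) = 329/49 + (240*(1/324))/((-16/3)²) = 329*(1/49) + 20/(27*(256/9)) = 47/7 + (20/27)*(9/256) = 47/7 + 5/192 = 9059/1344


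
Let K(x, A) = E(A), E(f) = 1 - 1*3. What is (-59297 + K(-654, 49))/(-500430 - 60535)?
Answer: 59299/560965 ≈ 0.10571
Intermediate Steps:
E(f) = -2 (E(f) = 1 - 3 = -2)
K(x, A) = -2
(-59297 + K(-654, 49))/(-500430 - 60535) = (-59297 - 2)/(-500430 - 60535) = -59299/(-560965) = -59299*(-1/560965) = 59299/560965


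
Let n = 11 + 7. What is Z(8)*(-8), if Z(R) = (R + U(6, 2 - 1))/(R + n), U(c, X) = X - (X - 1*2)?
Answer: -40/13 ≈ -3.0769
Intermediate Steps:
U(c, X) = 2 (U(c, X) = X - (X - 2) = X - (-2 + X) = X + (2 - X) = 2)
n = 18
Z(R) = (2 + R)/(18 + R) (Z(R) = (R + 2)/(R + 18) = (2 + R)/(18 + R))
Z(8)*(-8) = ((2 + 8)/(18 + 8))*(-8) = (10/26)*(-8) = ((1/26)*10)*(-8) = (5/13)*(-8) = -40/13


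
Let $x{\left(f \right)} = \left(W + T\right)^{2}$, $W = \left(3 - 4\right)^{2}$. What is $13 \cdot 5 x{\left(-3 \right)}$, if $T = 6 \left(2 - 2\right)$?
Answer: $65$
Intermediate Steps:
$T = 0$ ($T = 6 \cdot 0 = 0$)
$W = 1$ ($W = \left(-1\right)^{2} = 1$)
$x{\left(f \right)} = 1$ ($x{\left(f \right)} = \left(1 + 0\right)^{2} = 1^{2} = 1$)
$13 \cdot 5 x{\left(-3 \right)} = 13 \cdot 5 \cdot 1 = 65 \cdot 1 = 65$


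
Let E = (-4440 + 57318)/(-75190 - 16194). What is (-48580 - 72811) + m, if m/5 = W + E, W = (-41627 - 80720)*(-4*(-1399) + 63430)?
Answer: -1929378580795887/45692 ≈ -4.2226e+10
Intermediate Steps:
E = -26439/45692 (E = 52878/(-91384) = 52878*(-1/91384) = -26439/45692 ≈ -0.57864)
W = -8445124022 (W = -122347*(5596 + 63430) = -122347*69026 = -8445124022)
m = -1929373034198315/45692 (m = 5*(-8445124022 - 26439/45692) = 5*(-385874606839663/45692) = -1929373034198315/45692 ≈ -4.2226e+10)
(-48580 - 72811) + m = (-48580 - 72811) - 1929373034198315/45692 = -121391 - 1929373034198315/45692 = -1929378580795887/45692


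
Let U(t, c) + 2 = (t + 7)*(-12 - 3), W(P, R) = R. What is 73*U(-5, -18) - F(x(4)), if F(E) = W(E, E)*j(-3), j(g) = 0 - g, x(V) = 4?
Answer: -2348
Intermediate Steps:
U(t, c) = -107 - 15*t (U(t, c) = -2 + (t + 7)*(-12 - 3) = -2 + (7 + t)*(-15) = -2 + (-105 - 15*t) = -107 - 15*t)
j(g) = -g
F(E) = 3*E (F(E) = E*(-1*(-3)) = E*3 = 3*E)
73*U(-5, -18) - F(x(4)) = 73*(-107 - 15*(-5)) - 3*4 = 73*(-107 + 75) - 1*12 = 73*(-32) - 12 = -2336 - 12 = -2348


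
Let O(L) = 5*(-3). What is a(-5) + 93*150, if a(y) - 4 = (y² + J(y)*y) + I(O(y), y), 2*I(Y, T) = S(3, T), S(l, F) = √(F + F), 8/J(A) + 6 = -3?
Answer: 125851/9 + I*√10/2 ≈ 13983.0 + 1.5811*I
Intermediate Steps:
O(L) = -15
J(A) = -8/9 (J(A) = 8/(-6 - 3) = 8/(-9) = 8*(-⅑) = -8/9)
S(l, F) = √2*√F (S(l, F) = √(2*F) = √2*√F)
I(Y, T) = √2*√T/2 (I(Y, T) = (√2*√T)/2 = √2*√T/2)
a(y) = 4 + y² - 8*y/9 + √2*√y/2 (a(y) = 4 + ((y² - 8*y/9) + √2*√y/2) = 4 + (y² - 8*y/9 + √2*√y/2) = 4 + y² - 8*y/9 + √2*√y/2)
a(-5) + 93*150 = (4 + (-5)² - 8/9*(-5) + √2*√(-5)/2) + 93*150 = (4 + 25 + 40/9 + √2*(I*√5)/2) + 13950 = (4 + 25 + 40/9 + I*√10/2) + 13950 = (301/9 + I*√10/2) + 13950 = 125851/9 + I*√10/2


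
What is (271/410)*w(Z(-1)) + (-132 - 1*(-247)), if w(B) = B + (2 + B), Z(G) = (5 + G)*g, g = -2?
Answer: 21678/205 ≈ 105.75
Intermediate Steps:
Z(G) = -10 - 2*G (Z(G) = (5 + G)*(-2) = -10 - 2*G)
w(B) = 2 + 2*B
(271/410)*w(Z(-1)) + (-132 - 1*(-247)) = (271/410)*(2 + 2*(-10 - 2*(-1))) + (-132 - 1*(-247)) = (271*(1/410))*(2 + 2*(-10 + 2)) + (-132 + 247) = 271*(2 + 2*(-8))/410 + 115 = 271*(2 - 16)/410 + 115 = (271/410)*(-14) + 115 = -1897/205 + 115 = 21678/205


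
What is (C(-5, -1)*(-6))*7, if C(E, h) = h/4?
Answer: 21/2 ≈ 10.500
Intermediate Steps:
C(E, h) = h/4 (C(E, h) = h*(1/4) = h/4)
(C(-5, -1)*(-6))*7 = (((1/4)*(-1))*(-6))*7 = -1/4*(-6)*7 = (3/2)*7 = 21/2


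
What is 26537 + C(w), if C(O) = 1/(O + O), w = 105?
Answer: 5572771/210 ≈ 26537.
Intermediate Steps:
C(O) = 1/(2*O)
26537 + C(w) = 26537 + (1/2)/105 = 26537 + (1/2)*(1/105) = 26537 + 1/210 = 5572771/210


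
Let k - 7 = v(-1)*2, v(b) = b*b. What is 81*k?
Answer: 729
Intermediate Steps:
v(b) = b**2
k = 9 (k = 7 + (-1)**2*2 = 7 + 1*2 = 7 + 2 = 9)
81*k = 81*9 = 729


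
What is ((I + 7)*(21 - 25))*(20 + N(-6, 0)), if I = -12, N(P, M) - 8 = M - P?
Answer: 680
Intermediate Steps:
N(P, M) = 8 + M - P (N(P, M) = 8 + (M - P) = 8 + M - P)
((I + 7)*(21 - 25))*(20 + N(-6, 0)) = ((-12 + 7)*(21 - 25))*(20 + (8 + 0 - 1*(-6))) = (-5*(-4))*(20 + (8 + 0 + 6)) = 20*(20 + 14) = 20*34 = 680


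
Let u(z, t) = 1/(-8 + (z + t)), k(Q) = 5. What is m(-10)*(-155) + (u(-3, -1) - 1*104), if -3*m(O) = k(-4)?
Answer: 617/4 ≈ 154.25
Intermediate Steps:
m(O) = -5/3 (m(O) = -⅓*5 = -5/3)
u(z, t) = 1/(-8 + t + z) (u(z, t) = 1/(-8 + (t + z)) = 1/(-8 + t + z))
m(-10)*(-155) + (u(-3, -1) - 1*104) = -5/3*(-155) + (1/(-8 - 1 - 3) - 1*104) = 775/3 + (1/(-12) - 104) = 775/3 + (-1/12 - 104) = 775/3 - 1249/12 = 617/4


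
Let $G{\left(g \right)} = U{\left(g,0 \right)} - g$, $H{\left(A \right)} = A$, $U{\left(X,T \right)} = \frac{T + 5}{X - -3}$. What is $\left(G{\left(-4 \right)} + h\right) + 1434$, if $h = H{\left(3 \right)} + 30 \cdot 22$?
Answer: $2096$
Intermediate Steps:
$U{\left(X,T \right)} = \frac{5 + T}{3 + X}$ ($U{\left(X,T \right)} = \frac{5 + T}{X + \left(-1 + 4\right)} = \frac{5 + T}{X + 3} = \frac{5 + T}{3 + X}$)
$G{\left(g \right)} = - g + \frac{5}{3 + g}$ ($G{\left(g \right)} = \frac{5 + 0}{3 + g} - g = \frac{1}{3 + g} 5 - g = \frac{5}{3 + g} - g = - g + \frac{5}{3 + g}$)
$h = 663$ ($h = 3 + 30 \cdot 22 = 3 + 660 = 663$)
$\left(G{\left(-4 \right)} + h\right) + 1434 = \left(\frac{5 - - 4 \left(3 - 4\right)}{3 - 4} + 663\right) + 1434 = \left(\frac{5 - \left(-4\right) \left(-1\right)}{-1} + 663\right) + 1434 = \left(- (5 - 4) + 663\right) + 1434 = \left(\left(-1\right) 1 + 663\right) + 1434 = \left(-1 + 663\right) + 1434 = 662 + 1434 = 2096$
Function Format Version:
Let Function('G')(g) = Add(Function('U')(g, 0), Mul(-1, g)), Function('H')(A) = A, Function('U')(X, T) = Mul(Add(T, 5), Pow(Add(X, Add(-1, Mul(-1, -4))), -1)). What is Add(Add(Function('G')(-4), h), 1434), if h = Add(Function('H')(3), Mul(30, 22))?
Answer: 2096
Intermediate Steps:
Function('U')(X, T) = Mul(Pow(Add(3, X), -1), Add(5, T)) (Function('U')(X, T) = Mul(Add(5, T), Pow(Add(X, Add(-1, 4)), -1)) = Mul(Add(5, T), Pow(Add(X, 3), -1)) = Mul(Add(5, T), Pow(Add(3, X), -1)) = Mul(Pow(Add(3, X), -1), Add(5, T)))
Function('G')(g) = Add(Mul(-1, g), Mul(5, Pow(Add(3, g), -1))) (Function('G')(g) = Add(Mul(Pow(Add(3, g), -1), Add(5, 0)), Mul(-1, g)) = Add(Mul(Pow(Add(3, g), -1), 5), Mul(-1, g)) = Add(Mul(5, Pow(Add(3, g), -1)), Mul(-1, g)) = Add(Mul(-1, g), Mul(5, Pow(Add(3, g), -1))))
h = 663 (h = Add(3, Mul(30, 22)) = Add(3, 660) = 663)
Add(Add(Function('G')(-4), h), 1434) = Add(Add(Mul(Pow(Add(3, -4), -1), Add(5, Mul(-1, -4, Add(3, -4)))), 663), 1434) = Add(Add(Mul(Pow(-1, -1), Add(5, Mul(-1, -4, -1))), 663), 1434) = Add(Add(Mul(-1, Add(5, -4)), 663), 1434) = Add(Add(Mul(-1, 1), 663), 1434) = Add(Add(-1, 663), 1434) = Add(662, 1434) = 2096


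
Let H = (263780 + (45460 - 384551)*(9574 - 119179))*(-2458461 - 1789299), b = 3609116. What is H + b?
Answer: -157873661959590484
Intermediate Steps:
H = -157873661963199600 (H = (263780 - 339091*(-109605))*(-4247760) = (263780 + 37166069055)*(-4247760) = 37166332835*(-4247760) = -157873661963199600)
H + b = -157873661963199600 + 3609116 = -157873661959590484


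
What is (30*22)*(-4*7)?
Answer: -18480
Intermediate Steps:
(30*22)*(-4*7) = 660*(-28) = -18480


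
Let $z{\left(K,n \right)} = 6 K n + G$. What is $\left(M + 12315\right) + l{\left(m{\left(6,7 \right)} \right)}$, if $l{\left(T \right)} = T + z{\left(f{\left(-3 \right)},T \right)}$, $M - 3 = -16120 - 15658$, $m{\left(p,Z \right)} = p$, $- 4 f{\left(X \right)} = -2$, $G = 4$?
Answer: $-19432$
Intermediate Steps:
$f{\left(X \right)} = \frac{1}{2}$ ($f{\left(X \right)} = \left(- \frac{1}{4}\right) \left(-2\right) = \frac{1}{2}$)
$M = -31775$ ($M = 3 - 31778 = -31775$)
$z{\left(K,n \right)} = 4 + 6 K n$ ($z{\left(K,n \right)} = 6 K n + 4 = 4 + 6 K n$)
$l{\left(T \right)} = 4 + 4 T$ ($l{\left(T \right)} = T + \left(4 + 6 \cdot \frac{1}{2} T\right) = T + \left(4 + 3 T\right) = 4 + 4 T$)
$\left(M + 12315\right) + l{\left(m{\left(6,7 \right)} \right)} = \left(-31775 + 12315\right) + \left(4 + 4 \cdot 6\right) = -19460 + \left(4 + 24\right) = -19460 + 28 = -19432$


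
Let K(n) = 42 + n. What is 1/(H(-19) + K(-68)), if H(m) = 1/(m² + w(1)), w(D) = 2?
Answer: -363/9437 ≈ -0.038466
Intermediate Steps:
H(m) = 1/(2 + m²) (H(m) = 1/(m² + 2) = 1/(2 + m²))
1/(H(-19) + K(-68)) = 1/(1/(2 + (-19)²) + (42 - 68)) = 1/(1/(2 + 361) - 26) = 1/(1/363 - 26) = 1/(-9437/363) = -363/9437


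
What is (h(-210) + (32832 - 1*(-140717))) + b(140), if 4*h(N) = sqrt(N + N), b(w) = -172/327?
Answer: 56750351/327 + I*sqrt(105)/2 ≈ 1.7355e+5 + 5.1235*I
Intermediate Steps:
b(w) = -172/327 (b(w) = -172*1/327 = -172/327)
h(N) = sqrt(2)*sqrt(N)/4 (h(N) = sqrt(N + N)/4 = sqrt(2*N)/4 = (sqrt(2)*sqrt(N))/4 = sqrt(2)*sqrt(N)/4)
(h(-210) + (32832 - 1*(-140717))) + b(140) = (sqrt(2)*sqrt(-210)/4 + (32832 - 1*(-140717))) - 172/327 = (sqrt(2)*(I*sqrt(210))/4 + (32832 + 140717)) - 172/327 = (I*sqrt(105)/2 + 173549) - 172/327 = (173549 + I*sqrt(105)/2) - 172/327 = 56750351/327 + I*sqrt(105)/2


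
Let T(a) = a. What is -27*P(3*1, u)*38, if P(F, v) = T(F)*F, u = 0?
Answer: -9234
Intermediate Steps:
P(F, v) = F² (P(F, v) = F*F = F²)
-27*P(3*1, u)*38 = -27*(3*1)²*38 = -27*3²*38 = -27*9*38 = -243*38 = -9234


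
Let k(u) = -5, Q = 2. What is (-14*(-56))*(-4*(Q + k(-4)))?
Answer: 9408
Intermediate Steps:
(-14*(-56))*(-4*(Q + k(-4))) = (-14*(-56))*(-4*(2 - 5)) = 784*(-4*(-3)) = 784*12 = 9408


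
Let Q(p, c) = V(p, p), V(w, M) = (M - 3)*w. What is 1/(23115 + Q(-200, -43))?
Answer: 1/63715 ≈ 1.5695e-5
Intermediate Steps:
V(w, M) = w*(-3 + M) (V(w, M) = (-3 + M)*w = w*(-3 + M))
Q(p, c) = p*(-3 + p)
1/(23115 + Q(-200, -43)) = 1/(23115 - 200*(-3 - 200)) = 1/(23115 - 200*(-203)) = 1/(23115 + 40600) = 1/63715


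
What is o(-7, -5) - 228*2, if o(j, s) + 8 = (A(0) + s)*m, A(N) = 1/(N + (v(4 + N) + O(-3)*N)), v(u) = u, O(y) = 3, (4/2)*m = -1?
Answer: -3693/8 ≈ -461.63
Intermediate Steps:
m = -½ (m = (½)*(-1) = -½ ≈ -0.50000)
A(N) = 1/(4 + 5*N) (A(N) = 1/(N + ((4 + N) + 3*N)) = 1/(N + (4 + 4*N)) = 1/(4 + 5*N))
o(j, s) = -65/8 - s/2 (o(j, s) = -8 + (1/(4 + 5*0) + s)*(-½) = -8 + (1/(4 + 0) + s)*(-½) = -8 + (1/4 + s)*(-½) = -8 + (¼ + s)*(-½) = -8 + (-⅛ - s/2) = -65/8 - s/2)
o(-7, -5) - 228*2 = (-65/8 - ½*(-5)) - 228*2 = (-65/8 + 5/2) - 1*456 = -45/8 - 456 = -3693/8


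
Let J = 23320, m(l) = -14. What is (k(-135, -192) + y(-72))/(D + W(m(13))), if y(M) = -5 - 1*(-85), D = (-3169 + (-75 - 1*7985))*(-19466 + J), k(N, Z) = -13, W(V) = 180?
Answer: -67/43276386 ≈ -1.5482e-6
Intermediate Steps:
D = -43276566 (D = (-3169 + (-75 - 1*7985))*(-19466 + 23320) = (-3169 + (-75 - 7985))*3854 = (-3169 - 8060)*3854 = -11229*3854 = -43276566)
y(M) = 80 (y(M) = -5 + 85 = 80)
(k(-135, -192) + y(-72))/(D + W(m(13))) = (-13 + 80)/(-43276566 + 180) = 67/(-43276386) = 67*(-1/43276386) = -67/43276386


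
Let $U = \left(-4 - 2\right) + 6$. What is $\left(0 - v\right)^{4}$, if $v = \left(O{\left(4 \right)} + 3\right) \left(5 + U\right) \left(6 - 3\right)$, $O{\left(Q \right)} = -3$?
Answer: $0$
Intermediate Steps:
$U = 0$ ($U = -6 + 6 = 0$)
$v = 0$ ($v = \left(-3 + 3\right) \left(5 + 0\right) \left(6 - 3\right) = 0 \cdot 5 \cdot 3 = 0 \cdot 15 = 0$)
$\left(0 - v\right)^{4} = \left(0 - 0\right)^{4} = \left(0 + 0\right)^{4} = 0^{4} = 0$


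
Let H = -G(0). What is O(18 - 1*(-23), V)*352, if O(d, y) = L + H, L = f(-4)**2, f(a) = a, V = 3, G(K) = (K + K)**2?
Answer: 5632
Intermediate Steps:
G(K) = 4*K**2 (G(K) = (2*K)**2 = 4*K**2)
H = 0 (H = -4*0**2 = -4*0 = -1*0 = 0)
L = 16 (L = (-4)**2 = 16)
O(d, y) = 16 (O(d, y) = 16 + 0 = 16)
O(18 - 1*(-23), V)*352 = 16*352 = 5632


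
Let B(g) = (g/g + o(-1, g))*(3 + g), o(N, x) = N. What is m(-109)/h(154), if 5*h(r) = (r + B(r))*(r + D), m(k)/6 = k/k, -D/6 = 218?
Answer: -15/88858 ≈ -0.00016881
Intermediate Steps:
D = -1308 (D = -6*218 = -1308)
m(k) = 6 (m(k) = 6*(k/k) = 6*1 = 6)
B(g) = 0 (B(g) = (g/g - 1)*(3 + g) = (1 - 1)*(3 + g) = 0*(3 + g) = 0)
h(r) = r*(-1308 + r)/5 (h(r) = ((r + 0)*(r - 1308))/5 = (r*(-1308 + r))/5 = r*(-1308 + r)/5)
m(-109)/h(154) = 6/(((⅕)*154*(-1308 + 154))) = 6/(((⅕)*154*(-1154))) = 6/(-177716/5) = 6*(-5/177716) = -15/88858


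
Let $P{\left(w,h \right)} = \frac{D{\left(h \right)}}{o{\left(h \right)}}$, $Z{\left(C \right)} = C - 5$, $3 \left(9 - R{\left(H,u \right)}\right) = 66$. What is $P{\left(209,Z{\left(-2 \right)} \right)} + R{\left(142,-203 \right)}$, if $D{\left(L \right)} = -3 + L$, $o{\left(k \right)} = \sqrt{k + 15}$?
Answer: $-13 - \frac{5 \sqrt{2}}{2} \approx -16.536$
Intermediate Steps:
$o{\left(k \right)} = \sqrt{15 + k}$
$R{\left(H,u \right)} = -13$ ($R{\left(H,u \right)} = 9 - 22 = -13$)
$Z{\left(C \right)} = -5 + C$
$P{\left(w,h \right)} = \frac{-3 + h}{\sqrt{15 + h}}$
$P{\left(209,Z{\left(-2 \right)} \right)} + R{\left(142,-203 \right)} = \frac{-3 - 7}{\sqrt{15 - 7}} - 13 = \frac{1}{\sqrt{8}} \left(-10\right) - 13 = \frac{\sqrt{2}}{4} \left(-10\right) - 13 = - \frac{5 \sqrt{2}}{2} - 13 = -13 - \frac{5 \sqrt{2}}{2}$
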